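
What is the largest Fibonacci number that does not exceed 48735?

46368 ≤ 48735 < 75025, so the largest Fibonacci number not exceeding 48735 is 46368.

46368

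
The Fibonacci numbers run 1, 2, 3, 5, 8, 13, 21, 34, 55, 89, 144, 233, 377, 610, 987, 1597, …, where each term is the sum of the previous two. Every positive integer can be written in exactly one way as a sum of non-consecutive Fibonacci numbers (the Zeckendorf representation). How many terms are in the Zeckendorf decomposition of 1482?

5

Greedily peel off the largest Fibonacci term at each step:
largest Fibonacci ≤ 1482 is 987; 1482 − 987 = 495
largest Fibonacci ≤ 495 is 377; 495 − 377 = 118
largest Fibonacci ≤ 118 is 89; 118 − 89 = 29
largest Fibonacci ≤ 29 is 21; 29 − 21 = 8
largest Fibonacci ≤ 8 is 8; 8 − 8 = 0
1482 = 987 + 377 + 89 + 21 + 8, which has 5 terms.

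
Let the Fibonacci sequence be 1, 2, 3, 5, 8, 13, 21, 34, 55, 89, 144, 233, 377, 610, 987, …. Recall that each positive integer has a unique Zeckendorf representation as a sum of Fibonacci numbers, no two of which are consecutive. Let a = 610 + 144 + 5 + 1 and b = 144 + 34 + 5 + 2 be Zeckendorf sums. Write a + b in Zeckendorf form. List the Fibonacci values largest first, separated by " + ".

610 + 233 + 89 + 13

The two numbers are 760 and 185, so their sum is 945.
945 − 610 = 335
335 − 233 = 102
102 − 89 = 13
13 − 13 = 0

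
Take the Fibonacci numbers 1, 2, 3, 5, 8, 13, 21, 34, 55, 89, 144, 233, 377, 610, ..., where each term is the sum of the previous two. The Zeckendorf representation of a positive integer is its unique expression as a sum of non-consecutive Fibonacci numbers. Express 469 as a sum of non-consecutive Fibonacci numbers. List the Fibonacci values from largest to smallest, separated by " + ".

subtract 377 from 469: 92 remains
subtract 89 from 92: 3 remains
subtract 3 from 3: 0 remains
So 469 = 377 + 89 + 3, with no two terms consecutive in the sequence.

377 + 89 + 3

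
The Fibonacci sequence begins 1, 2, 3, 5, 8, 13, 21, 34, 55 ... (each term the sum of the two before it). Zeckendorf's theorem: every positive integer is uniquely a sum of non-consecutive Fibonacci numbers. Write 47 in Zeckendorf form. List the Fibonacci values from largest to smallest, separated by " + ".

Repeatedly subtract the largest Fibonacci number that fits:
47: greatest Fibonacci not exceeding it is 34, leaving 13
13: greatest Fibonacci not exceeding it is 13, leaving 0
So 47 = 34 + 13, with no two terms consecutive in the sequence.

34 + 13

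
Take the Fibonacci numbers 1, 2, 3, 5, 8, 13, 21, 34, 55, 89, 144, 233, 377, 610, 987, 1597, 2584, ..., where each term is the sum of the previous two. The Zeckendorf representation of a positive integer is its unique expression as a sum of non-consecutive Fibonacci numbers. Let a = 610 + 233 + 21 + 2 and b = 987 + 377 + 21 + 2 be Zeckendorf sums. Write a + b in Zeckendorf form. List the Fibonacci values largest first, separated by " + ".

The two numbers are 866 and 1387, so their sum is 2253.
Repeatedly subtract the largest Fibonacci number that fits:
2253 − 1597 = 656
656 − 610 = 46
46 − 34 = 12
12 − 8 = 4
4 − 3 = 1
1 − 1 = 0

1597 + 610 + 34 + 8 + 3 + 1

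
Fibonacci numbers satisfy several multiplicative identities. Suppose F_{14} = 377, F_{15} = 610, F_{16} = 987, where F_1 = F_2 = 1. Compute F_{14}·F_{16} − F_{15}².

377·987 − 610² = 372099 − 372100 = -1. (Cassini's identity: F_{k−1}F_{k+1} − F_k² = (−1)^k.)

-1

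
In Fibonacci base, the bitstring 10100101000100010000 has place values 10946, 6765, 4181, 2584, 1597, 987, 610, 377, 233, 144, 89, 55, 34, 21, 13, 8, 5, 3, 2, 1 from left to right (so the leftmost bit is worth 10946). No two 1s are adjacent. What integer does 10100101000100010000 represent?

16554

Summing the place values of the 1 bits: 10946 + 4181 + 987 + 377 + 55 + 8 = 16554.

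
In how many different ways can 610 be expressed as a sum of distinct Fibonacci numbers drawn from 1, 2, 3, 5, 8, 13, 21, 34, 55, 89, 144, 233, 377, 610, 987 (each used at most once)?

7

610 = 610 = 377+233 = 377+144+89 = 377+144+55+34 = … (3 more), for 7 in all.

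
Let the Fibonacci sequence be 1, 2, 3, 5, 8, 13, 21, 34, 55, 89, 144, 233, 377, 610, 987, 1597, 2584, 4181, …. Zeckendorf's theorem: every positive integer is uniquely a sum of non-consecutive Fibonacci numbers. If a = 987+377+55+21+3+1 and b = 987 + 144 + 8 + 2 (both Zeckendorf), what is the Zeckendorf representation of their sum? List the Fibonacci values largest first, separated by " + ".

The two numbers are 1444 and 1141, so their sum is 2585.
Greedily peel off the largest Fibonacci term at each step:
2584 ≤ 2585 < 4181, so take 2584; remainder 1
1 ≤ 1 < 2, so take 1; remainder 0

2584 + 1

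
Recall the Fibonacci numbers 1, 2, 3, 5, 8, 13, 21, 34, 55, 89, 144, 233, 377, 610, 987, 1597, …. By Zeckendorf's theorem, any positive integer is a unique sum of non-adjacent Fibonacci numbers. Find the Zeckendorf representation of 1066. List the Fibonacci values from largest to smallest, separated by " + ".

987 + 55 + 21 + 3

largest Fibonacci ≤ 1066 is 987; 1066 − 987 = 79
largest Fibonacci ≤ 79 is 55; 79 − 55 = 24
largest Fibonacci ≤ 24 is 21; 24 − 21 = 3
largest Fibonacci ≤ 3 is 3; 3 − 3 = 0
So 1066 = 987 + 55 + 21 + 3, with no two terms consecutive in the sequence.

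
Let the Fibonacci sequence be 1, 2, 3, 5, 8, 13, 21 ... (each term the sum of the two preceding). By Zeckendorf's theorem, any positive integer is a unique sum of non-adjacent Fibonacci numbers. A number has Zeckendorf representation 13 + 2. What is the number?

13 + 2 = 15.

15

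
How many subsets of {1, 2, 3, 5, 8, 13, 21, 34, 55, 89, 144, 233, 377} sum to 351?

15

351 = 233+89+21+8 = 233+89+21+5+3 = 233+55+34+21+8 = 233+89+21+5+2+1 = … (11 more), for 15 in all.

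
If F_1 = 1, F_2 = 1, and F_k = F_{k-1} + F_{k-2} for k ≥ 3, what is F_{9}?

F_{2} = F_{1} + F_{0} = 1 + 0 = 1
F_{3} = F_{2} + F_{1} = 1 + 1 = 2
F_{4} = F_{3} + F_{2} = 2 + 1 = 3
F_{5} = F_{4} + F_{3} = 3 + 2 = 5
F_{6} = F_{5} + F_{4} = 5 + 3 = 8
F_{7} = F_{6} + F_{5} = 8 + 5 = 13
F_{8} = F_{7} + F_{6} = 13 + 8 = 21
F_{9} = F_{8} + F_{7} = 21 + 13 = 34

34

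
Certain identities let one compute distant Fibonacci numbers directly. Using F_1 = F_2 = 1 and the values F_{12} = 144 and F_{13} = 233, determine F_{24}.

46368

By the doubling identity F_{2k} = F_k(2F_{k+1} − F_k): F_{24} = 144·(2·233 − 144) = 144·322 = 46368.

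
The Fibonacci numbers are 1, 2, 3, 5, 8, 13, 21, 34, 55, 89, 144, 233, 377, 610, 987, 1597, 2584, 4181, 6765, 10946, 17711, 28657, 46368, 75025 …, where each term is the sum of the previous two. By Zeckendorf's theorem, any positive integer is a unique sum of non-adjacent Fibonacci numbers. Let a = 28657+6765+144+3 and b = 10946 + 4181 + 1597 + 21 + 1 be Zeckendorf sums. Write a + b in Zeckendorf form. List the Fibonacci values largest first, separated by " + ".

The two numbers are 35569 and 16746, so their sum is 52315.
Greedily peel off the largest Fibonacci term at each step:
subtract 46368 from 52315: 5947 remains
subtract 4181 from 5947: 1766 remains
subtract 1597 from 1766: 169 remains
subtract 144 from 169: 25 remains
subtract 21 from 25: 4 remains
subtract 3 from 4: 1 remains
subtract 1 from 1: 0 remains

46368 + 4181 + 1597 + 144 + 21 + 3 + 1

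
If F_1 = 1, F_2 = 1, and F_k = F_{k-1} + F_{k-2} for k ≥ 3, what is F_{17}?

Iterating the recurrence up to F_{12} = 144 and F_{11} = 89:
F_{13} = F_{12} + F_{11} = 144 + 89 = 233
F_{14} = F_{13} + F_{12} = 233 + 144 = 377
F_{15} = F_{14} + F_{13} = 377 + 233 = 610
F_{16} = F_{15} + F_{14} = 610 + 377 = 987
F_{17} = F_{16} + F_{15} = 987 + 610 = 1597

1597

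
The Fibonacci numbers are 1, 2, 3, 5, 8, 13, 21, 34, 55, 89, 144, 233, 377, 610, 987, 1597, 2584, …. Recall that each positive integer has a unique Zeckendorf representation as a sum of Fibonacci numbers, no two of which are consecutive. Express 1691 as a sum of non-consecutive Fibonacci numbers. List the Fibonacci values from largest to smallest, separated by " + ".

1691: greatest Fibonacci not exceeding it is 1597, leaving 94
94: greatest Fibonacci not exceeding it is 89, leaving 5
5: greatest Fibonacci not exceeding it is 5, leaving 0
So 1691 = 1597 + 89 + 5, with no two terms consecutive in the sequence.

1597 + 89 + 5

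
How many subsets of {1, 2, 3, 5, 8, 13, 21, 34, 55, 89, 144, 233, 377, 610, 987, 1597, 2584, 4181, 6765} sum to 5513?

Starting from the Zeckendorf form and repeatedly splitting a term F_k into F_{k−1} + F_{k−2} (when neither is already used) reaches every representation.
5513 = 4181+987+233+89+21+2 = 4181+987+233+89+13+8+2 = 4181+987+233+55+34+21+2 = 4181+610+377+233+89+21+2 = … (32 more), for 36 in all.

36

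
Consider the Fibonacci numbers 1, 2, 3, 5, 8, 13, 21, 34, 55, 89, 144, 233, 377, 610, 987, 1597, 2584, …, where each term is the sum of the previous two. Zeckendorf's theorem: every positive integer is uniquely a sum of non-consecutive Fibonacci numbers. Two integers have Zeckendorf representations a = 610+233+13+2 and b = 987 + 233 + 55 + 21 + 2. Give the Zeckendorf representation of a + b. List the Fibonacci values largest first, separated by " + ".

1597 + 377 + 144 + 34 + 3 + 1

The two numbers are 858 and 1298, so their sum is 2156.
Greedy algorithm:
1597 ≤ 2156 < 2584, so take 1597; remainder 559
377 ≤ 559 < 610, so take 377; remainder 182
144 ≤ 182 < 233, so take 144; remainder 38
34 ≤ 38 < 55, so take 34; remainder 4
3 ≤ 4 < 5, so take 3; remainder 1
1 ≤ 1 < 2, so take 1; remainder 0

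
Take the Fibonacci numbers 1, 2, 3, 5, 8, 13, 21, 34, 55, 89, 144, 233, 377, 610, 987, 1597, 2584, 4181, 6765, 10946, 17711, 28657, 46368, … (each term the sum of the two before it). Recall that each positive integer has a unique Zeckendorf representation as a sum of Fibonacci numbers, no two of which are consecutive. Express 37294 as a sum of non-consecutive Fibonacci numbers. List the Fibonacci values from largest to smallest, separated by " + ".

28657 + 6765 + 1597 + 233 + 34 + 8

37294 − 28657 = 8637
8637 − 6765 = 1872
1872 − 1597 = 275
275 − 233 = 42
42 − 34 = 8
8 − 8 = 0
So 37294 = 28657 + 6765 + 1597 + 233 + 34 + 8, with no two terms consecutive in the sequence.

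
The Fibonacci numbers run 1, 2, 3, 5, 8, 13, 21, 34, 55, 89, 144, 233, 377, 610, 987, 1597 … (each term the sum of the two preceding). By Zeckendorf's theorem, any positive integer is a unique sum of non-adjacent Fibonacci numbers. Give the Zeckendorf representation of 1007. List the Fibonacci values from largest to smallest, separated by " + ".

987 + 13 + 5 + 2

1007: greatest Fibonacci not exceeding it is 987, leaving 20
20: greatest Fibonacci not exceeding it is 13, leaving 7
7: greatest Fibonacci not exceeding it is 5, leaving 2
2: greatest Fibonacci not exceeding it is 2, leaving 0
So 1007 = 987 + 13 + 5 + 2, with no two terms consecutive in the sequence.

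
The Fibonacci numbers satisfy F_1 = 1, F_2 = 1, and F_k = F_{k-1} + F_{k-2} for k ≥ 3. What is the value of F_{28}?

Iterating the recurrence up to F_{22} = 17711 and F_{21} = 10946:
F_{23} = F_{22} + F_{21} = 17711 + 10946 = 28657
F_{24} = F_{23} + F_{22} = 28657 + 17711 = 46368
F_{25} = F_{24} + F_{23} = 46368 + 28657 = 75025
F_{26} = F_{25} + F_{24} = 75025 + 46368 = 121393
F_{27} = F_{26} + F_{25} = 121393 + 75025 = 196418
F_{28} = F_{27} + F_{26} = 196418 + 121393 = 317811

317811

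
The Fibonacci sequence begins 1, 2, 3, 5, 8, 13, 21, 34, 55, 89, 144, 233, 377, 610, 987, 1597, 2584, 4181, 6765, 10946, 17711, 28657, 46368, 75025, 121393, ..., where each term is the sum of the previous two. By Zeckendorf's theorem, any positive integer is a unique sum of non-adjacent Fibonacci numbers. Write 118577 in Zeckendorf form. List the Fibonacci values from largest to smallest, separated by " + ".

75025 + 28657 + 10946 + 2584 + 987 + 377 + 1

118577 − 75025 = 43552
43552 − 28657 = 14895
14895 − 10946 = 3949
3949 − 2584 = 1365
1365 − 987 = 378
378 − 377 = 1
1 − 1 = 0
So 118577 = 75025 + 28657 + 10946 + 2584 + 987 + 377 + 1, with no two terms consecutive in the sequence.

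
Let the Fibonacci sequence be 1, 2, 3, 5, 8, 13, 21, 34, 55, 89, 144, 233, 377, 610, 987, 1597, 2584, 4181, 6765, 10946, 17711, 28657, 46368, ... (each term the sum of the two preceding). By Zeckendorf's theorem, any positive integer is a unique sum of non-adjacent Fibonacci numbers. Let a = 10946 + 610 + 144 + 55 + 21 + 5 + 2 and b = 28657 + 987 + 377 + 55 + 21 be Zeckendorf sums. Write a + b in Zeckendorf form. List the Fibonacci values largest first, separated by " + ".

The two numbers are 11783 and 30097, so their sum is 41880.
Greedy algorithm:
41880: greatest Fibonacci not exceeding it is 28657, leaving 13223
13223: greatest Fibonacci not exceeding it is 10946, leaving 2277
2277: greatest Fibonacci not exceeding it is 1597, leaving 680
680: greatest Fibonacci not exceeding it is 610, leaving 70
70: greatest Fibonacci not exceeding it is 55, leaving 15
15: greatest Fibonacci not exceeding it is 13, leaving 2
2: greatest Fibonacci not exceeding it is 2, leaving 0

28657 + 10946 + 1597 + 610 + 55 + 13 + 2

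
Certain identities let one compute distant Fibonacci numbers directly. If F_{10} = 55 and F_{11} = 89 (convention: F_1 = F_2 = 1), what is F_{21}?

By F_{2k+1} = F_k² + F_{k+1}²: F_{21} = 55² + 89² = 3025 + 7921 = 10946.

10946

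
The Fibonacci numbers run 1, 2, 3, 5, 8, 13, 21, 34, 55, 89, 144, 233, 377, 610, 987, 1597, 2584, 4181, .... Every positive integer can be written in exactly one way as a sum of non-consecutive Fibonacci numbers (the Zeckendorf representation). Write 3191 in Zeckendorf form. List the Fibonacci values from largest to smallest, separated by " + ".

2584 + 377 + 144 + 55 + 21 + 8 + 2

Greedy algorithm:
2584 ≤ 3191 < 4181, so take 2584; remainder 607
377 ≤ 607 < 610, so take 377; remainder 230
144 ≤ 230 < 233, so take 144; remainder 86
55 ≤ 86 < 89, so take 55; remainder 31
21 ≤ 31 < 34, so take 21; remainder 10
8 ≤ 10 < 13, so take 8; remainder 2
2 ≤ 2 < 3, so take 2; remainder 0
So 3191 = 2584 + 377 + 144 + 55 + 21 + 8 + 2, with no two terms consecutive in the sequence.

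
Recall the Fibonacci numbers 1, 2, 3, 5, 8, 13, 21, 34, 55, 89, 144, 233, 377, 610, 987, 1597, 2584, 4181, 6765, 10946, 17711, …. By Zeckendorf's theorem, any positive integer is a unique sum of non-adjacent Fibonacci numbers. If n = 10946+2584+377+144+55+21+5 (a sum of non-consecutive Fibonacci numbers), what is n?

14132

10946+2584+377+144+55+21+5 = 14132.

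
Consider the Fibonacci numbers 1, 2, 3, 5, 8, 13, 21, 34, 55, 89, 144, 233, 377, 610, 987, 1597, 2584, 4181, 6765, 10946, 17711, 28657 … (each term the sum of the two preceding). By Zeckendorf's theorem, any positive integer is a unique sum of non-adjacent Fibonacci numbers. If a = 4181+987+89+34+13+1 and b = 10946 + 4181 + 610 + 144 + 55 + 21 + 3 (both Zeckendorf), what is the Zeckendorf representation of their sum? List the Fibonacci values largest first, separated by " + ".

The two numbers are 5305 and 15960, so their sum is 21265.
Greedily peel off the largest Fibonacci term at each step:
21265: greatest Fibonacci not exceeding it is 17711, leaving 3554
3554: greatest Fibonacci not exceeding it is 2584, leaving 970
970: greatest Fibonacci not exceeding it is 610, leaving 360
360: greatest Fibonacci not exceeding it is 233, leaving 127
127: greatest Fibonacci not exceeding it is 89, leaving 38
38: greatest Fibonacci not exceeding it is 34, leaving 4
4: greatest Fibonacci not exceeding it is 3, leaving 1
1: greatest Fibonacci not exceeding it is 1, leaving 0

17711 + 2584 + 610 + 233 + 89 + 34 + 3 + 1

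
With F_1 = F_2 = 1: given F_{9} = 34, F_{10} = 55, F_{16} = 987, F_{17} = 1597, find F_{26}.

By the addition formula F_{m+n} = F_m F_{n+1} + F_{m−1} F_n with m=10, n=16: F_{26} = 55·1597 + 34·987 = 87835 + 33558 = 121393.

121393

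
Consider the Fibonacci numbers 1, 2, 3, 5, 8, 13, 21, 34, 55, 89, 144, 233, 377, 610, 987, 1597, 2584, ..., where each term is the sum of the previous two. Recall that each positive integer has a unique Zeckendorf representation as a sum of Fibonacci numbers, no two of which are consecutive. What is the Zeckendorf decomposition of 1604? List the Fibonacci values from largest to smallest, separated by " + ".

Greedily peel off the largest Fibonacci term at each step:
subtract 1597 from 1604: 7 remains
subtract 5 from 7: 2 remains
subtract 2 from 2: 0 remains
So 1604 = 1597 + 5 + 2, with no two terms consecutive in the sequence.

1597 + 5 + 2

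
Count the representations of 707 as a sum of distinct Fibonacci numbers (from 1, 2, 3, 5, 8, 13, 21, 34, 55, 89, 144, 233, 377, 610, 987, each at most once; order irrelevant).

24

Starting from the Zeckendorf form and repeatedly splitting a term F_k into F_{k−1} + F_{k−2} (when neither is already used) reaches every representation.
707 = 610+89+8 = 610+89+5+3 = 610+55+34+8 = … (21 more), for 24 in all.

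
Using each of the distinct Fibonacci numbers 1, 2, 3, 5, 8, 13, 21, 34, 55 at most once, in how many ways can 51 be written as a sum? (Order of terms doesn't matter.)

3

Each representation comes from the Zeckendorf form by replacing some F_k with F_{k−1} + F_{k−2} where possible.
51 = 34+13+3+1 = 34+8+5+3+1 = 21+13+8+5+3+1 — 3 representations.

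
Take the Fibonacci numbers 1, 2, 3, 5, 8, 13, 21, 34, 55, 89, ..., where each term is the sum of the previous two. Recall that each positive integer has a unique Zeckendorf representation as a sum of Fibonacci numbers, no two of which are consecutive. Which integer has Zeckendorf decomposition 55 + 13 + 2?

55 + 13 + 2 = 70.

70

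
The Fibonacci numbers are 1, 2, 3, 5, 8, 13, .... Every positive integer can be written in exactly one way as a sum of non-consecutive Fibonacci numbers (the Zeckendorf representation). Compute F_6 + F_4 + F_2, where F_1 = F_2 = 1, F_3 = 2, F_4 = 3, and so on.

F_6 + F_4 + F_2 = 8 + 3 + 1 = 12.

12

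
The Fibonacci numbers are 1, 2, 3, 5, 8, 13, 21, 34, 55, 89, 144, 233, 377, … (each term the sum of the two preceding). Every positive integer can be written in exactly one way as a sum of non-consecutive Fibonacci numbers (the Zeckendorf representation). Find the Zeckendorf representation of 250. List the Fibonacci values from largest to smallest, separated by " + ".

233 + 13 + 3 + 1

Repeatedly subtract the largest Fibonacci number that fits:
largest Fibonacci ≤ 250 is 233; 250 − 233 = 17
largest Fibonacci ≤ 17 is 13; 17 − 13 = 4
largest Fibonacci ≤ 4 is 3; 4 − 3 = 1
largest Fibonacci ≤ 1 is 1; 1 − 1 = 0
So 250 = 233 + 13 + 3 + 1, with no two terms consecutive in the sequence.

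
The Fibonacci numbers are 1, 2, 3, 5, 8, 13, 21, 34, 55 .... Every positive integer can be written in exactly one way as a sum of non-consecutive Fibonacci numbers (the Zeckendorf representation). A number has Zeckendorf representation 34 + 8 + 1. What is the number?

43

34 + 8 + 1 = 43.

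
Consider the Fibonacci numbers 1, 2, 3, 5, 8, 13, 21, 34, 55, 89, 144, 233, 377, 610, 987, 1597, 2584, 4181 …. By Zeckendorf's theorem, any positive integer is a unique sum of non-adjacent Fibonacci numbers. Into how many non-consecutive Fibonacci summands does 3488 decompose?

6

Greedy algorithm:
largest Fibonacci ≤ 3488 is 2584; 3488 − 2584 = 904
largest Fibonacci ≤ 904 is 610; 904 − 610 = 294
largest Fibonacci ≤ 294 is 233; 294 − 233 = 61
largest Fibonacci ≤ 61 is 55; 61 − 55 = 6
largest Fibonacci ≤ 6 is 5; 6 − 5 = 1
largest Fibonacci ≤ 1 is 1; 1 − 1 = 0
3488 = 2584 + 610 + 233 + 55 + 5 + 1, which has 6 terms.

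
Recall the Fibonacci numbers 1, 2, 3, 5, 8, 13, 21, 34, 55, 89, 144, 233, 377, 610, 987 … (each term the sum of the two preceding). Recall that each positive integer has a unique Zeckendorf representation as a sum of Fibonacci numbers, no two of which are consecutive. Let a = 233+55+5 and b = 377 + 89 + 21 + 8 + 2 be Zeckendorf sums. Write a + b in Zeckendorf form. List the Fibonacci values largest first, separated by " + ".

The two numbers are 293 and 497, so their sum is 790.
take 610 (≤ 790); 790 − 610 = 180
take 144 (≤ 180); 180 − 144 = 36
take 34 (≤ 36); 36 − 34 = 2
take 2 (≤ 2); 2 − 2 = 0

610 + 144 + 34 + 2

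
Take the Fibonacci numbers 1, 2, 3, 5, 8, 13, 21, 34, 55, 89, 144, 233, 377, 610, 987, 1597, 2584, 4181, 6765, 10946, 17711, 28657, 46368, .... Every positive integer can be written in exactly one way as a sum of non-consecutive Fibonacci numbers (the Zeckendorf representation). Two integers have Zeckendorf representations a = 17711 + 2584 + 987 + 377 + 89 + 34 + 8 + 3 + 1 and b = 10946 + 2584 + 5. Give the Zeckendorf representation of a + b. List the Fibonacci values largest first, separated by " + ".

The two numbers are 21794 and 13535, so their sum is 35329.
Repeatedly subtract the largest Fibonacci number that fits:
take 28657 (≤ 35329); 35329 − 28657 = 6672
take 4181 (≤ 6672); 6672 − 4181 = 2491
take 1597 (≤ 2491); 2491 − 1597 = 894
take 610 (≤ 894); 894 − 610 = 284
take 233 (≤ 284); 284 − 233 = 51
take 34 (≤ 51); 51 − 34 = 17
take 13 (≤ 17); 17 − 13 = 4
take 3 (≤ 4); 4 − 3 = 1
take 1 (≤ 1); 1 − 1 = 0

28657 + 4181 + 1597 + 610 + 233 + 34 + 13 + 3 + 1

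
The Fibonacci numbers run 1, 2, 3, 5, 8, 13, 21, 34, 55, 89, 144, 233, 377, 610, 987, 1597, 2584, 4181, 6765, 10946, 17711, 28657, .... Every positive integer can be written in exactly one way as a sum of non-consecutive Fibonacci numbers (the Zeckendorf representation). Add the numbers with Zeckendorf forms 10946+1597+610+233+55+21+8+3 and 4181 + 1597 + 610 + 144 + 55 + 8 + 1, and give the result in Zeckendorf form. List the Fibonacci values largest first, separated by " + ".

17711 + 1597 + 610 + 144 + 5 + 2

The two numbers are 13473 and 6596, so their sum is 20069.
Repeatedly subtract the largest Fibonacci number that fits:
20069 − 17711 = 2358
2358 − 1597 = 761
761 − 610 = 151
151 − 144 = 7
7 − 5 = 2
2 − 2 = 0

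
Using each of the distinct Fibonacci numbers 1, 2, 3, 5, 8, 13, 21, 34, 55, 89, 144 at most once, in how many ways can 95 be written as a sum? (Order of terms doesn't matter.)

7

95 = 89+5+1 = 89+3+2+1 = 55+34+5+1 = 55+34+3+2+1 = 55+21+13+5+1 = … (2 more), for 7 in all.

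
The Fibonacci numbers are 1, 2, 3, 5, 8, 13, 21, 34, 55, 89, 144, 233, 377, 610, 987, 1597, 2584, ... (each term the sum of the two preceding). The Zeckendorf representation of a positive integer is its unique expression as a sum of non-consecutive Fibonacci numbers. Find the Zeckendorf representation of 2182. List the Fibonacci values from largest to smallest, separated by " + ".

1597 + 377 + 144 + 55 + 8 + 1

Greedily peel off the largest Fibonacci term at each step:
2182 − 1597 = 585
585 − 377 = 208
208 − 144 = 64
64 − 55 = 9
9 − 8 = 1
1 − 1 = 0
So 2182 = 1597 + 377 + 144 + 55 + 8 + 1, with no two terms consecutive in the sequence.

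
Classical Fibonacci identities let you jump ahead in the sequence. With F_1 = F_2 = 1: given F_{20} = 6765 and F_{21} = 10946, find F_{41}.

By F_{2k+1} = F_k² + F_{k+1}²: F_{41} = 6765² + 10946² = 45765225 + 119814916 = 165580141.

165580141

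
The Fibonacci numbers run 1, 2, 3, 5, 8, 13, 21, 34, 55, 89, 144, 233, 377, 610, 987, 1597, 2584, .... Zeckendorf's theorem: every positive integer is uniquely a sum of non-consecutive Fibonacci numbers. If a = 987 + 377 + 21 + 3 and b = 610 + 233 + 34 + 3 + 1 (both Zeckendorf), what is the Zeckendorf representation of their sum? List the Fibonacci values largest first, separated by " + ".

The two numbers are 1388 and 881, so their sum is 2269.
Greedily peel off the largest Fibonacci term at each step:
2269 − 1597 = 672
672 − 610 = 62
62 − 55 = 7
7 − 5 = 2
2 − 2 = 0

1597 + 610 + 55 + 5 + 2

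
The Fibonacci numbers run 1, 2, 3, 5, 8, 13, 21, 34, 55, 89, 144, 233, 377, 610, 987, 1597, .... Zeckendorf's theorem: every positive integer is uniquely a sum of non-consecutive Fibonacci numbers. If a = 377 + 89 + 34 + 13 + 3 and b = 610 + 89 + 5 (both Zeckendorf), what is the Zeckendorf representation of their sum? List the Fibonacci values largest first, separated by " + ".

The two numbers are 516 and 704, so their sum is 1220.
Repeatedly subtract the largest Fibonacci number that fits:
subtract 987 from 1220: 233 remains
subtract 233 from 233: 0 remains

987 + 233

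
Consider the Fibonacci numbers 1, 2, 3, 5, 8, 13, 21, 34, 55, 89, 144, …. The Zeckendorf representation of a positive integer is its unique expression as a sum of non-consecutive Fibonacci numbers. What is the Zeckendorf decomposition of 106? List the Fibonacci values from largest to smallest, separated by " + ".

89 + 13 + 3 + 1

take 89 (≤ 106); 106 − 89 = 17
take 13 (≤ 17); 17 − 13 = 4
take 3 (≤ 4); 4 − 3 = 1
take 1 (≤ 1); 1 − 1 = 0
So 106 = 89 + 13 + 3 + 1, with no two terms consecutive in the sequence.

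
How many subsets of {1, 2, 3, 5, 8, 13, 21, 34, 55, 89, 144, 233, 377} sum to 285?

285 = 233+34+13+5 = 233+34+13+3+2 = 144+89+34+13+5 = 233+34+8+5+3+2 = … (5 more), for 9 in all.

9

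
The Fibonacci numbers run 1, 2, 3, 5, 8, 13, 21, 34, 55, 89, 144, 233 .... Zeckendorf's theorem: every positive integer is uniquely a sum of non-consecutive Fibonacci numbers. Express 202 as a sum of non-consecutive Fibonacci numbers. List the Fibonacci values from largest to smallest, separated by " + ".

144 + 55 + 3

Greedily peel off the largest Fibonacci term at each step:
202 − 144 = 58
58 − 55 = 3
3 − 3 = 0
So 202 = 144 + 55 + 3, with no two terms consecutive in the sequence.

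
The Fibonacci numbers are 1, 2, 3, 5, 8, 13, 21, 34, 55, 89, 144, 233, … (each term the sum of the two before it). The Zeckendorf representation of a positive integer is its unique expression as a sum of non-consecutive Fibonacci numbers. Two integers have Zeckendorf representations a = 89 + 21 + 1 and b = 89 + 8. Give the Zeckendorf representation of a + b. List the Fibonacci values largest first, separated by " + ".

The two numbers are 111 and 97, so their sum is 208.
Greedy algorithm:
208: greatest Fibonacci not exceeding it is 144, leaving 64
64: greatest Fibonacci not exceeding it is 55, leaving 9
9: greatest Fibonacci not exceeding it is 8, leaving 1
1: greatest Fibonacci not exceeding it is 1, leaving 0

144 + 55 + 8 + 1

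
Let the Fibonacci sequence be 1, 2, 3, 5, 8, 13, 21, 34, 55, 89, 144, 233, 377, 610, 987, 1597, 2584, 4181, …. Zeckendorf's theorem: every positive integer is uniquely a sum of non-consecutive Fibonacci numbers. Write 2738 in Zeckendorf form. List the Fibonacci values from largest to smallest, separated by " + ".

2584 + 144 + 8 + 2

2738 − 2584 = 154
154 − 144 = 10
10 − 8 = 2
2 − 2 = 0
So 2738 = 2584 + 144 + 8 + 2, with no two terms consecutive in the sequence.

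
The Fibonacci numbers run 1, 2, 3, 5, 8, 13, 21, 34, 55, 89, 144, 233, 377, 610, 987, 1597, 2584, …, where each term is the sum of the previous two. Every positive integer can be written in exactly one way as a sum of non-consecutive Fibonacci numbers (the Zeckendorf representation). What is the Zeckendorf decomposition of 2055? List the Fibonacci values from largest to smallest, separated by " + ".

Greedy algorithm:
2055: greatest Fibonacci not exceeding it is 1597, leaving 458
458: greatest Fibonacci not exceeding it is 377, leaving 81
81: greatest Fibonacci not exceeding it is 55, leaving 26
26: greatest Fibonacci not exceeding it is 21, leaving 5
5: greatest Fibonacci not exceeding it is 5, leaving 0
So 2055 = 1597 + 377 + 55 + 21 + 5, with no two terms consecutive in the sequence.

1597 + 377 + 55 + 21 + 5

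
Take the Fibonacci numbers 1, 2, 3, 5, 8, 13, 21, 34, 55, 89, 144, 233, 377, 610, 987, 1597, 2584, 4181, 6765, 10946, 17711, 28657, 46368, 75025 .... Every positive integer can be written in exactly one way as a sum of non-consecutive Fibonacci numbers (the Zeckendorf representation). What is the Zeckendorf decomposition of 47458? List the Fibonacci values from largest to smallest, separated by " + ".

46368 ≤ 47458 < 75025, so take 46368; remainder 1090
987 ≤ 1090 < 1597, so take 987; remainder 103
89 ≤ 103 < 144, so take 89; remainder 14
13 ≤ 14 < 21, so take 13; remainder 1
1 ≤ 1 < 2, so take 1; remainder 0
So 47458 = 46368 + 987 + 89 + 13 + 1, with no two terms consecutive in the sequence.

46368 + 987 + 89 + 13 + 1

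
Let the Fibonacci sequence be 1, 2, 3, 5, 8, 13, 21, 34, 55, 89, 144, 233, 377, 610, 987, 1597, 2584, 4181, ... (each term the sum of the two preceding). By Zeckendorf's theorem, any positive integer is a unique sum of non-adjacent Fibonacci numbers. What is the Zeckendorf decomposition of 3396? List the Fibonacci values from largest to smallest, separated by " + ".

Repeatedly subtract the largest Fibonacci number that fits:
largest Fibonacci ≤ 3396 is 2584; 3396 − 2584 = 812
largest Fibonacci ≤ 812 is 610; 812 − 610 = 202
largest Fibonacci ≤ 202 is 144; 202 − 144 = 58
largest Fibonacci ≤ 58 is 55; 58 − 55 = 3
largest Fibonacci ≤ 3 is 3; 3 − 3 = 0
So 3396 = 2584 + 610 + 144 + 55 + 3, with no two terms consecutive in the sequence.

2584 + 610 + 144 + 55 + 3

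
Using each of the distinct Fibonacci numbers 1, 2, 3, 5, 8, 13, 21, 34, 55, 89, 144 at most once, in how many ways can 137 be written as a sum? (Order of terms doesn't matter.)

Each representation comes from the Zeckendorf form by replacing some F_k with F_{k−1} + F_{k−2} where possible.
137 = 89+34+13+1 = 89+34+8+5+1 = 89+34+8+3+2+1 = 89+21+13+8+5+1 = … (3 more), for 7 in all.

7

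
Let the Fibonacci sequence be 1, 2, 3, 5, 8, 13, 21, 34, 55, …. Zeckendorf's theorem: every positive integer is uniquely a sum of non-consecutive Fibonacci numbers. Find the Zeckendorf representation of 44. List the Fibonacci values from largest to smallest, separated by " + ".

34 + 8 + 2

Greedy algorithm:
largest Fibonacci ≤ 44 is 34; 44 − 34 = 10
largest Fibonacci ≤ 10 is 8; 10 − 8 = 2
largest Fibonacci ≤ 2 is 2; 2 − 2 = 0
So 44 = 34 + 8 + 2, with no two terms consecutive in the sequence.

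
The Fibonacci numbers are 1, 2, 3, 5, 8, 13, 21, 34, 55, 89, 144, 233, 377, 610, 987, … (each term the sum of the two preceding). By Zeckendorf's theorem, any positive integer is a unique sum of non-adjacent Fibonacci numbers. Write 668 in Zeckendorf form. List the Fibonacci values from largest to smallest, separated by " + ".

610 + 55 + 3

take 610 (≤ 668); 668 − 610 = 58
take 55 (≤ 58); 58 − 55 = 3
take 3 (≤ 3); 3 − 3 = 0
So 668 = 610 + 55 + 3, with no two terms consecutive in the sequence.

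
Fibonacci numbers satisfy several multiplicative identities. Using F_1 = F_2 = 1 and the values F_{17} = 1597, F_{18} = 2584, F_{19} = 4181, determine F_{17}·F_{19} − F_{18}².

1

1597·4181 − 2584² = 6677057 − 6677056 = 1. (Cassini's identity: F_{k−1}F_{k+1} − F_k² = (−1)^k.)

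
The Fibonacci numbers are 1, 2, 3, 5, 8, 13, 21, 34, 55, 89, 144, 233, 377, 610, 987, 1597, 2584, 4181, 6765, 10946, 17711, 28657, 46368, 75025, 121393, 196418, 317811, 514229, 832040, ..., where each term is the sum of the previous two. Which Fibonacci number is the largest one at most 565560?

514229 ≤ 565560 < 832040, so the largest Fibonacci number not exceeding 565560 is 514229.

514229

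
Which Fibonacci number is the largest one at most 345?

233

233 ≤ 345 < 377, so the largest Fibonacci number not exceeding 345 is 233.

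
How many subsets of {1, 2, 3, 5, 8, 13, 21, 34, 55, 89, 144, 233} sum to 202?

Each representation comes from the Zeckendorf form by replacing some F_k with F_{k−1} + F_{k−2} where possible.
202 = 144+55+3 = 144+55+2+1 = 144+34+21+3 = 144+34+21+2+1 = … (8 more), for 12 in all.

12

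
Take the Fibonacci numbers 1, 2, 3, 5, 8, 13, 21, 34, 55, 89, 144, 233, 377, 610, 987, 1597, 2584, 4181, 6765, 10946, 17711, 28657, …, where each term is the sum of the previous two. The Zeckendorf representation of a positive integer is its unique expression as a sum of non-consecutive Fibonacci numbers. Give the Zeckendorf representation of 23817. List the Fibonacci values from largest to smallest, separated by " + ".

17711 + 4181 + 1597 + 233 + 89 + 5 + 1

largest Fibonacci ≤ 23817 is 17711; 23817 − 17711 = 6106
largest Fibonacci ≤ 6106 is 4181; 6106 − 4181 = 1925
largest Fibonacci ≤ 1925 is 1597; 1925 − 1597 = 328
largest Fibonacci ≤ 328 is 233; 328 − 233 = 95
largest Fibonacci ≤ 95 is 89; 95 − 89 = 6
largest Fibonacci ≤ 6 is 5; 6 − 5 = 1
largest Fibonacci ≤ 1 is 1; 1 − 1 = 0
So 23817 = 17711 + 4181 + 1597 + 233 + 89 + 5 + 1, with no two terms consecutive in the sequence.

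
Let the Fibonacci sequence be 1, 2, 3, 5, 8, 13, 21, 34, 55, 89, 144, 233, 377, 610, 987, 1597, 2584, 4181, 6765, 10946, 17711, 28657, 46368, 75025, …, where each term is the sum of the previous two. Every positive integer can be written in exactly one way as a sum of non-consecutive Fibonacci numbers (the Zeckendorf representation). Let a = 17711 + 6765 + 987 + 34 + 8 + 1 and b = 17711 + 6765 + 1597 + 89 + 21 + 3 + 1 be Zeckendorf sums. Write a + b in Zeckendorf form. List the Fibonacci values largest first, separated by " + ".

46368 + 4181 + 987 + 144 + 13

The two numbers are 25506 and 26187, so their sum is 51693.
largest Fibonacci ≤ 51693 is 46368; 51693 − 46368 = 5325
largest Fibonacci ≤ 5325 is 4181; 5325 − 4181 = 1144
largest Fibonacci ≤ 1144 is 987; 1144 − 987 = 157
largest Fibonacci ≤ 157 is 144; 157 − 144 = 13
largest Fibonacci ≤ 13 is 13; 13 − 13 = 0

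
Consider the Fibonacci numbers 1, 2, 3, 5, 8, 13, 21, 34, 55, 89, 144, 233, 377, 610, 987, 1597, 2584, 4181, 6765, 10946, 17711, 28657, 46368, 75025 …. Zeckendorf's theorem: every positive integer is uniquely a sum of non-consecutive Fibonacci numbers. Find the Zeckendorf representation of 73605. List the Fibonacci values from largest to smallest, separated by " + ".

Greedy algorithm:
take 46368 (≤ 73605); 73605 − 46368 = 27237
take 17711 (≤ 27237); 27237 − 17711 = 9526
take 6765 (≤ 9526); 9526 − 6765 = 2761
take 2584 (≤ 2761); 2761 − 2584 = 177
take 144 (≤ 177); 177 − 144 = 33
take 21 (≤ 33); 33 − 21 = 12
take 8 (≤ 12); 12 − 8 = 4
take 3 (≤ 4); 4 − 3 = 1
take 1 (≤ 1); 1 − 1 = 0
So 73605 = 46368 + 17711 + 6765 + 2584 + 144 + 21 + 8 + 3 + 1, with no two terms consecutive in the sequence.

46368 + 17711 + 6765 + 2584 + 144 + 21 + 8 + 3 + 1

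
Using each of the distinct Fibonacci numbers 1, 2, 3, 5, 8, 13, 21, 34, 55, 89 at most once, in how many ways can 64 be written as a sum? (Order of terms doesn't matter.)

64 = 55+8+1 = 55+5+3+1 = 34+21+8+1 = … (2 more), for 5 in all.

5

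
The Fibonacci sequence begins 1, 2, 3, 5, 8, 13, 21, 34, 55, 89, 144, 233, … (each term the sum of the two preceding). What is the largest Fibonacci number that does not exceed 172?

144 ≤ 172 < 233, so the largest Fibonacci number not exceeding 172 is 144.

144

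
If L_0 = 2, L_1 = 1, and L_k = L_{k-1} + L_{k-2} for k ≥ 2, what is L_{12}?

322

Iterating the recurrence up to L_{6} = 18 and L_{5} = 11:
L_{7} = L_{6} + L_{5} = 18 + 11 = 29
L_{8} = L_{7} + L_{6} = 29 + 18 = 47
L_{9} = L_{8} + L_{7} = 47 + 29 = 76
L_{10} = L_{9} + L_{8} = 76 + 47 = 123
L_{11} = L_{10} + L_{9} = 123 + 76 = 199
L_{12} = L_{11} + L_{10} = 199 + 123 = 322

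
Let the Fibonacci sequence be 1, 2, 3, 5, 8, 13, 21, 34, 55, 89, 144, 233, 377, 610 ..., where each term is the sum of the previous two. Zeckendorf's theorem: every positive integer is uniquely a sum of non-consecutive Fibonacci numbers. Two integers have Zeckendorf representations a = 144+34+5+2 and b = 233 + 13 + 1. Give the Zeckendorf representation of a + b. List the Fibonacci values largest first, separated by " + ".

The two numbers are 185 and 247, so their sum is 432.
Repeatedly subtract the largest Fibonacci number that fits:
take 377 (≤ 432); 432 − 377 = 55
take 55 (≤ 55); 55 − 55 = 0

377 + 55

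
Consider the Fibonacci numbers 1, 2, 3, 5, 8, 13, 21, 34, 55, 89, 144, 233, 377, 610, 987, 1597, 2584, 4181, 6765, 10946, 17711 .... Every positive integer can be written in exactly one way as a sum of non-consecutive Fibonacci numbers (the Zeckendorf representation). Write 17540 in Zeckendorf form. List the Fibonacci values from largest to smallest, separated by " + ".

Greedy algorithm:
take 10946 (≤ 17540); 17540 − 10946 = 6594
take 4181 (≤ 6594); 6594 − 4181 = 2413
take 1597 (≤ 2413); 2413 − 1597 = 816
take 610 (≤ 816); 816 − 610 = 206
take 144 (≤ 206); 206 − 144 = 62
take 55 (≤ 62); 62 − 55 = 7
take 5 (≤ 7); 7 − 5 = 2
take 2 (≤ 2); 2 − 2 = 0
So 17540 = 10946 + 4181 + 1597 + 610 + 144 + 55 + 5 + 2, with no two terms consecutive in the sequence.

10946 + 4181 + 1597 + 610 + 144 + 55 + 5 + 2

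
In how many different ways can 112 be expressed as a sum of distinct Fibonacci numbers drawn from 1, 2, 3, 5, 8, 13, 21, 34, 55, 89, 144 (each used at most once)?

6

Starting from the Zeckendorf form and repeatedly splitting a term F_k into F_{k−1} + F_{k−2} (when neither is already used) reaches every representation.
112 = 89+21+2 = 89+13+8+2 = 55+34+21+2 = … (3 more), for 6 in all.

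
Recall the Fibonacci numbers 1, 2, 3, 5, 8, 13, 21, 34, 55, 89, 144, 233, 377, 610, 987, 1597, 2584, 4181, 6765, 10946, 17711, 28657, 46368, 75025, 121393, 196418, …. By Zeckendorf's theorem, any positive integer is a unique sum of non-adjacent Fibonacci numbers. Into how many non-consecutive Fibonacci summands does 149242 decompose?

121393 ≤ 149242 < 196418, so take 121393; remainder 27849
17711 ≤ 27849 < 28657, so take 17711; remainder 10138
6765 ≤ 10138 < 10946, so take 6765; remainder 3373
2584 ≤ 3373 < 4181, so take 2584; remainder 789
610 ≤ 789 < 987, so take 610; remainder 179
144 ≤ 179 < 233, so take 144; remainder 35
34 ≤ 35 < 55, so take 34; remainder 1
1 ≤ 1 < 2, so take 1; remainder 0
149242 = 121393 + 17711 + 6765 + 2584 + 610 + 144 + 34 + 1, which has 8 terms.

8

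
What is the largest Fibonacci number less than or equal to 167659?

121393

121393 ≤ 167659 < 196418, so the largest Fibonacci number not exceeding 167659 is 121393.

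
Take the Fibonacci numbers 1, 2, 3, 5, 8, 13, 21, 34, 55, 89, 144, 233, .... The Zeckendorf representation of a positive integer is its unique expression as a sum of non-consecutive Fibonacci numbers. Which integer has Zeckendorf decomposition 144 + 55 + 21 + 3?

223

144 + 55 + 21 + 3 = 223.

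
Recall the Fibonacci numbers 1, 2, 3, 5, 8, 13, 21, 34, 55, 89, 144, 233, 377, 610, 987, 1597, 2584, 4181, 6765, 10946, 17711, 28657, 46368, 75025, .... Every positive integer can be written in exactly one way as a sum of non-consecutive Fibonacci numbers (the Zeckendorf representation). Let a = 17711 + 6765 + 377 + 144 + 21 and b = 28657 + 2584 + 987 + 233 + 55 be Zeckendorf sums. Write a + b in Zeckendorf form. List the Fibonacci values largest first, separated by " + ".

46368 + 10946 + 144 + 55 + 21

The two numbers are 25018 and 32516, so their sum is 57534.
Repeatedly subtract the largest Fibonacci number that fits:
57534: greatest Fibonacci not exceeding it is 46368, leaving 11166
11166: greatest Fibonacci not exceeding it is 10946, leaving 220
220: greatest Fibonacci not exceeding it is 144, leaving 76
76: greatest Fibonacci not exceeding it is 55, leaving 21
21: greatest Fibonacci not exceeding it is 21, leaving 0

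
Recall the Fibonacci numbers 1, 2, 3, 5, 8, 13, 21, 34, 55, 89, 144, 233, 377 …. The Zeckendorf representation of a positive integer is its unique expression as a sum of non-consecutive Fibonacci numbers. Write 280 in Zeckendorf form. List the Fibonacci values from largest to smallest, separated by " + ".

Repeatedly subtract the largest Fibonacci number that fits:
subtract 233 from 280: 47 remains
subtract 34 from 47: 13 remains
subtract 13 from 13: 0 remains
So 280 = 233 + 34 + 13, with no two terms consecutive in the sequence.

233 + 34 + 13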